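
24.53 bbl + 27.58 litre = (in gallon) 1038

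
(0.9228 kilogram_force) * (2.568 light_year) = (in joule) 2.199e+17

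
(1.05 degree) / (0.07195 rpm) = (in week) 4.022e-06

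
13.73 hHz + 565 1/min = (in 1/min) 8.294e+04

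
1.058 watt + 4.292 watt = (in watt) 5.35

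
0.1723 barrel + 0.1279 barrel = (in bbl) 0.3002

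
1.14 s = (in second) 1.14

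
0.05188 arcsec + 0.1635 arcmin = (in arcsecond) 9.862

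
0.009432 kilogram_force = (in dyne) 9250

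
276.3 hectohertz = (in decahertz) 2763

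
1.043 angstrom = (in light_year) 1.102e-26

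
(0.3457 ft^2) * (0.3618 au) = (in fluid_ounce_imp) 6.118e+13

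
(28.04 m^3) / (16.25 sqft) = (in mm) 1.857e+04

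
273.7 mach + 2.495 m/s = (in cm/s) 9.32e+06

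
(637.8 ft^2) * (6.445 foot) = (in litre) 1.164e+05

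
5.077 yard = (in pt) 1.316e+04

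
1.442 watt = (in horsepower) 0.001934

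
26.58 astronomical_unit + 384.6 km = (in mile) 2.471e+09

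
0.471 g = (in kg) 0.000471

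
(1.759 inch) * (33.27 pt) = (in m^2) 0.0005244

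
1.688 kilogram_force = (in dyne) 1.655e+06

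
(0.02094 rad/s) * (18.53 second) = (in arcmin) 1334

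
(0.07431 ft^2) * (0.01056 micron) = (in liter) 7.29e-08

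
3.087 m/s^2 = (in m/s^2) 3.087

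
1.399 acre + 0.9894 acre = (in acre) 2.388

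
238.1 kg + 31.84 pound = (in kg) 252.5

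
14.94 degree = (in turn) 0.0415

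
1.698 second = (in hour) 0.0004717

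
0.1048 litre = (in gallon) 0.02769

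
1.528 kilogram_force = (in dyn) 1.498e+06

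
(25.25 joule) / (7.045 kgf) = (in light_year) 3.863e-17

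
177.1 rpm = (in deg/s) 1063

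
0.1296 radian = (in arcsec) 2.673e+04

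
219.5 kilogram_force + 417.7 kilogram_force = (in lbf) 1405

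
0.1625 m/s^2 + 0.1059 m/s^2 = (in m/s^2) 0.2684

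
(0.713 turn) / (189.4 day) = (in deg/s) 1.569e-05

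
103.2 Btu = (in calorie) 2.602e+04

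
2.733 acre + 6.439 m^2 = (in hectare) 1.107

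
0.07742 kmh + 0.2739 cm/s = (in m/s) 0.02424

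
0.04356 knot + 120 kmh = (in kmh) 120.1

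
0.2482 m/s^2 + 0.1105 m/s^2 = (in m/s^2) 0.3587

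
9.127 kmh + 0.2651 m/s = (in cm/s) 280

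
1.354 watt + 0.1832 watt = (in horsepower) 0.002061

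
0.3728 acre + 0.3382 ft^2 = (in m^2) 1509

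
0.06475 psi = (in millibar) 4.464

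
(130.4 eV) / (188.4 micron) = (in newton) 1.109e-13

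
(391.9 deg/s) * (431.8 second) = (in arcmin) 1.015e+07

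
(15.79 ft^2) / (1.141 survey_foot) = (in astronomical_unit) 2.82e-11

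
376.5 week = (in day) 2636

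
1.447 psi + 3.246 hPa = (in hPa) 103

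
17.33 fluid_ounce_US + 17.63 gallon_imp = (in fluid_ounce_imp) 2839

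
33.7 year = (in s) 1.063e+09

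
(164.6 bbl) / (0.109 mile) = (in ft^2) 1.606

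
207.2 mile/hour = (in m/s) 92.63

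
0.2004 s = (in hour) 5.567e-05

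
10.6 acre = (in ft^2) 4.617e+05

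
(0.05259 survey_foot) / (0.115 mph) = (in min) 0.005197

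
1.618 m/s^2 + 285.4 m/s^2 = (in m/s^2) 287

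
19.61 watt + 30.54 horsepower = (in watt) 2.279e+04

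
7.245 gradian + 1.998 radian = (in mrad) 2112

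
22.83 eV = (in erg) 3.658e-11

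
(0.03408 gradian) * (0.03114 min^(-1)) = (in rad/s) 2.778e-07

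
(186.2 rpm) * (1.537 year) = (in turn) 1.504e+08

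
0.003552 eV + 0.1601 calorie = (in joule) 0.6699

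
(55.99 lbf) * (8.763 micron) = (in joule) 0.002182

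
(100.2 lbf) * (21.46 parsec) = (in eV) 1.842e+39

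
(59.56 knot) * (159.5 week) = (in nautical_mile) 1.596e+06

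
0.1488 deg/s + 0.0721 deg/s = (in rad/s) 0.003855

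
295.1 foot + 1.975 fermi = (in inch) 3541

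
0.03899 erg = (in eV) 2.434e+10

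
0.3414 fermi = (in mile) 2.121e-19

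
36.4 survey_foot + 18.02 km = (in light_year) 1.906e-12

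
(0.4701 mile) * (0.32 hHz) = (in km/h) 8.715e+04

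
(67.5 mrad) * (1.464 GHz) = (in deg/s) 5.662e+09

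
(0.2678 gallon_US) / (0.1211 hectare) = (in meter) 8.371e-07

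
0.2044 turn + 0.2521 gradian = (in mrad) 1288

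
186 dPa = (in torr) 0.1395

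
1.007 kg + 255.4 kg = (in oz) 9044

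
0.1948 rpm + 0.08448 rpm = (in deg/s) 1.676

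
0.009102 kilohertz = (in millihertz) 9102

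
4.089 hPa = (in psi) 0.05931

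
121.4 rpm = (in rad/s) 12.71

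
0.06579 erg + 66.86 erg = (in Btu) 6.343e-09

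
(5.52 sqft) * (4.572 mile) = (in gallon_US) 9.968e+05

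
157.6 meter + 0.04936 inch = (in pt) 4.467e+05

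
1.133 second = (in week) 1.873e-06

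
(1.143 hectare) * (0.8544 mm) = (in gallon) 2580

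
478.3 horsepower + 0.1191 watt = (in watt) 3.567e+05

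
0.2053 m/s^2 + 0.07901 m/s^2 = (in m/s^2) 0.2843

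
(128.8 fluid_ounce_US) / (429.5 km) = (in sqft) 9.546e-08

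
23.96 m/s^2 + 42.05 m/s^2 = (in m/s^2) 66.01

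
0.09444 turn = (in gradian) 37.78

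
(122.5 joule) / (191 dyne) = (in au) 4.287e-07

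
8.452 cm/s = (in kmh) 0.3043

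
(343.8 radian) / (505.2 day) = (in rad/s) 7.876e-06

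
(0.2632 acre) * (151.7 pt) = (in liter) 5.7e+04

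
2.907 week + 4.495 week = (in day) 51.81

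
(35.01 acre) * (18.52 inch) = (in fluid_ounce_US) 2.254e+09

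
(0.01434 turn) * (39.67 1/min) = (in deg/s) 3.413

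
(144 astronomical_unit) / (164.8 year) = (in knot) 8057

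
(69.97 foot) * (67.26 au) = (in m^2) 2.146e+14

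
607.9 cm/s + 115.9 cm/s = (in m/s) 7.238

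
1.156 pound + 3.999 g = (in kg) 0.5284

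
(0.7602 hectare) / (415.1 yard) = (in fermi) 2.003e+16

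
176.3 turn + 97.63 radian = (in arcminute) 4.144e+06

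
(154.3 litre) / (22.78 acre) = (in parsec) 5.424e-23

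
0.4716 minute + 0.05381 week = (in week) 0.05386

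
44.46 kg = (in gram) 4.446e+04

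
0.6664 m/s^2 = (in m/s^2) 0.6664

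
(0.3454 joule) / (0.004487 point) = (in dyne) 2.182e+10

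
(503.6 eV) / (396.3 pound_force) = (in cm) 4.577e-18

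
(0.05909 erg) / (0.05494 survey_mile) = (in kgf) 6.815e-12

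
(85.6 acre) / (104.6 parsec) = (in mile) 6.669e-17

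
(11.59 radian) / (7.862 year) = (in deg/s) 2.678e-06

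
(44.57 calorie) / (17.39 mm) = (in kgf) 1093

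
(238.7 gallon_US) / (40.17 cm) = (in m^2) 2.249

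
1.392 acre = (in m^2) 5633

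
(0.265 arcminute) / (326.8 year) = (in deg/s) 4.286e-13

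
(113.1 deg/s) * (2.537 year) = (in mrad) 1.579e+11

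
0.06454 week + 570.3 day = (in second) 4.931e+07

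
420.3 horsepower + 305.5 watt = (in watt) 3.137e+05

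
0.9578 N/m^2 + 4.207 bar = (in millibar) 4207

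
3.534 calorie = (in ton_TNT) 3.534e-09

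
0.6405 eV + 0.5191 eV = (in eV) 1.16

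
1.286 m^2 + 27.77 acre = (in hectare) 11.24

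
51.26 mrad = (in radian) 0.05126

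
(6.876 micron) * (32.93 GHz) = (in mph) 5.065e+05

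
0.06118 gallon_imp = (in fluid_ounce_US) 9.405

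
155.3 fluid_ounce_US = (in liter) 4.593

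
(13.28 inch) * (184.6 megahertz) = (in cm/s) 6.227e+09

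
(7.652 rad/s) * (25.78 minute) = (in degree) 6.782e+05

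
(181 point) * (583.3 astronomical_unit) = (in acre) 1.377e+09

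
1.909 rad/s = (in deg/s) 109.4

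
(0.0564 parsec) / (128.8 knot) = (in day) 3.04e+08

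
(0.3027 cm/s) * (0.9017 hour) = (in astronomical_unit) 6.568e-11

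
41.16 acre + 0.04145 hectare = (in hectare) 16.7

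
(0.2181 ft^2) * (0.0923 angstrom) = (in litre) 1.87e-10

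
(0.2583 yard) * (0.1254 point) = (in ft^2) 0.0001125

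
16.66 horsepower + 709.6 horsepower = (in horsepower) 726.3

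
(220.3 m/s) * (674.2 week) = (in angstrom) 8.983e+20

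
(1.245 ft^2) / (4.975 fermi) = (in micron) 2.325e+19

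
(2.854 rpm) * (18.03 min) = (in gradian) 2.058e+04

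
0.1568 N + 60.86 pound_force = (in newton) 270.9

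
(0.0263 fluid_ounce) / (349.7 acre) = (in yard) 6.01e-13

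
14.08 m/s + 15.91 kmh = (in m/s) 18.5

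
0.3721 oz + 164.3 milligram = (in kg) 0.01071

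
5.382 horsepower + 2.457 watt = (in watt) 4016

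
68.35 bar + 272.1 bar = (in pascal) 3.404e+07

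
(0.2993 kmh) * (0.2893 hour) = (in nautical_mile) 0.04675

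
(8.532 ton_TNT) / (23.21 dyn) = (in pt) 4.36e+17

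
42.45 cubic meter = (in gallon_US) 1.121e+04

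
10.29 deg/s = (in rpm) 1.715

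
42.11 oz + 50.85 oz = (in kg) 2.635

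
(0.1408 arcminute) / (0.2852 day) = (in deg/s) 9.523e-08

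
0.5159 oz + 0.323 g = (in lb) 0.03296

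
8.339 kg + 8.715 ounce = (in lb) 18.93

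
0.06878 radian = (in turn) 0.01095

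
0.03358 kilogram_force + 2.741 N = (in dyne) 3.07e+05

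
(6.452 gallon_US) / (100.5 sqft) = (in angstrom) 2.616e+07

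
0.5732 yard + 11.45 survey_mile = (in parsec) 5.972e-13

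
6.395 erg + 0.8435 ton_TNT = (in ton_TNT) 0.8435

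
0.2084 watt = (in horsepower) 0.0002795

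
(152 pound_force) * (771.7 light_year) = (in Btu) 4.679e+18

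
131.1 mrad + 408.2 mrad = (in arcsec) 1.112e+05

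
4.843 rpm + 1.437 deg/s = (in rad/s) 0.5322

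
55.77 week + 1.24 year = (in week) 120.4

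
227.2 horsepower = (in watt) 1.694e+05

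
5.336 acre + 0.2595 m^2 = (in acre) 5.336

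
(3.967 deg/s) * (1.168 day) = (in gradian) 4.448e+05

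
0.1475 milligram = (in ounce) 5.203e-06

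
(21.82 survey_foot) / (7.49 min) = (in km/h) 0.05328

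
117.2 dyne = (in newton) 0.001172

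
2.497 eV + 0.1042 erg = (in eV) 6.504e+10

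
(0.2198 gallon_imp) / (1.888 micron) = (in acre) 0.1308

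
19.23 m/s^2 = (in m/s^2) 19.23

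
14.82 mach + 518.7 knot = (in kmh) 1.913e+04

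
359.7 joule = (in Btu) 0.3409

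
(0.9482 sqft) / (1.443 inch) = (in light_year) 2.54e-16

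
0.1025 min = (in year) 1.95e-07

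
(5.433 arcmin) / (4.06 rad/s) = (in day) 4.505e-09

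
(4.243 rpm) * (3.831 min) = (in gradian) 6502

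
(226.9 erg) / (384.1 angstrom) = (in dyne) 5.907e+07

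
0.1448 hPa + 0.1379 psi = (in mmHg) 7.24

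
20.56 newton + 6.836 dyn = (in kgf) 2.097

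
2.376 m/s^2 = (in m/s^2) 2.376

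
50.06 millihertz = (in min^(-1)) 3.004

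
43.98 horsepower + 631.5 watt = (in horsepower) 44.83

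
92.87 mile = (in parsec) 4.844e-12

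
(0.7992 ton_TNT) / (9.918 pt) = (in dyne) 9.557e+16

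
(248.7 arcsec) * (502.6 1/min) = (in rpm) 0.09645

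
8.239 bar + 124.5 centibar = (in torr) 7114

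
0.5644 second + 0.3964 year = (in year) 0.3964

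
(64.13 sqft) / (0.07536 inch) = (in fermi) 3.113e+18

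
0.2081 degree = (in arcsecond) 749.2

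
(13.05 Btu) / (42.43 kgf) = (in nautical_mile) 0.01787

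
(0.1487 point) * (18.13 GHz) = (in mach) 2793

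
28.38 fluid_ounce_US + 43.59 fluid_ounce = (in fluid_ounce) 71.97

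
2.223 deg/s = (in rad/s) 0.0388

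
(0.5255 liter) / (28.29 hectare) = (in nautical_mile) 1.003e-12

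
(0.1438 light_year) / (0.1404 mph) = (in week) 3.584e+10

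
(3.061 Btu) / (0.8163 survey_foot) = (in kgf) 1324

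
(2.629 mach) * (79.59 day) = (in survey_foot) 2.02e+10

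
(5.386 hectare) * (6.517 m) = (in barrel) 2.208e+06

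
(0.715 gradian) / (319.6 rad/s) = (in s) 3.514e-05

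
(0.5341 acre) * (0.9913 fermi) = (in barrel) 1.348e-11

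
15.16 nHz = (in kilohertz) 1.516e-11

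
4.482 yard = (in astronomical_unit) 2.74e-11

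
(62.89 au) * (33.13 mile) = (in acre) 1.24e+14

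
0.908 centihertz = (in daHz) 0.000908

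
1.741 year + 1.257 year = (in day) 1094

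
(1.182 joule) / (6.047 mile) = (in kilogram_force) 1.239e-05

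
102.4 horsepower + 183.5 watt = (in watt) 7.654e+04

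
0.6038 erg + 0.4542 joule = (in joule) 0.4542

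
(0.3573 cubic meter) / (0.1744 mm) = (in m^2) 2049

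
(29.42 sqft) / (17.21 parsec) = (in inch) 2.026e-16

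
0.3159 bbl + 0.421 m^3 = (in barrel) 2.964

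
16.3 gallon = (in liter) 61.7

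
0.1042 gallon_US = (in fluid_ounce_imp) 13.88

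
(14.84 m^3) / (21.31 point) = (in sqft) 2.125e+04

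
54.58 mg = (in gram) 0.05458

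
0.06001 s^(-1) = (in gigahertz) 6.001e-11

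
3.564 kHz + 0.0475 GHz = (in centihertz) 4.75e+09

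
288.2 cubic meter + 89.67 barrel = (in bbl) 1902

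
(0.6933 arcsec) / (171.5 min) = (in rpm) 3.119e-09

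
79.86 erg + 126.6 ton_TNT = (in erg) 5.297e+18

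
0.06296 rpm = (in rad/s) 0.006593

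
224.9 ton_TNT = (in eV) 5.873e+30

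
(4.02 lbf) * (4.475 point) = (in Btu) 2.676e-05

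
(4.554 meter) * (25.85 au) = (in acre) 4.352e+09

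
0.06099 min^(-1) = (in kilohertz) 1.017e-06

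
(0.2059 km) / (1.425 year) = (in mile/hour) 1.025e-05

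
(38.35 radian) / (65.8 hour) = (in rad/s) 0.0001619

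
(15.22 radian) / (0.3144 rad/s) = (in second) 48.41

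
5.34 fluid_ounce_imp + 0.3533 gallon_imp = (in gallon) 0.4644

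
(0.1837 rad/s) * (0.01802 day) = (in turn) 45.52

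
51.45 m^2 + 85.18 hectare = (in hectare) 85.19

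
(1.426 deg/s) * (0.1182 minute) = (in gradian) 11.24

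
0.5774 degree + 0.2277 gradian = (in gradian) 0.8693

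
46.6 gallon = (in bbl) 1.11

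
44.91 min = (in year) 8.545e-05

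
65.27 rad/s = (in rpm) 623.3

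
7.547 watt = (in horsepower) 0.01012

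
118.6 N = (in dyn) 1.186e+07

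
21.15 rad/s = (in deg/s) 1212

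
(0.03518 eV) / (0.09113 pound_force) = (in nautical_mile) 7.508e-24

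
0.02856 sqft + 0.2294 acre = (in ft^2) 9993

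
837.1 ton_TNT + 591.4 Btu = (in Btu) 3.32e+09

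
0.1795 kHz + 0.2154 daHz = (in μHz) 1.817e+08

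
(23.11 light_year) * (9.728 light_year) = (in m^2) 2.012e+34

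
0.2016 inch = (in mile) 3.182e-06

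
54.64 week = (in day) 382.5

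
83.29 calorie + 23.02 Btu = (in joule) 2.464e+04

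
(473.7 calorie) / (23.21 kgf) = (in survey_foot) 28.57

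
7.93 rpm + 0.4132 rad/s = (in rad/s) 1.244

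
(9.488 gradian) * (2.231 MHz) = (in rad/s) 3.325e+05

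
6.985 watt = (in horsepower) 0.009367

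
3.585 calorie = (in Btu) 0.01422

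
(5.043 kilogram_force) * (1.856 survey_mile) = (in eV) 9.22e+23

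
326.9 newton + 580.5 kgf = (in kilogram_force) 613.8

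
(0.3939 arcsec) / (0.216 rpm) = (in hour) 2.345e-08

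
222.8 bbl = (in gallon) 9358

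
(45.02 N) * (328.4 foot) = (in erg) 4.506e+10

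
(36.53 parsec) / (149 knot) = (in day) 1.702e+11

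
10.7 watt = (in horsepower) 0.01435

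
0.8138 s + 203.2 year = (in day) 7.417e+04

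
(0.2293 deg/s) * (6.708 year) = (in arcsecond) 1.746e+11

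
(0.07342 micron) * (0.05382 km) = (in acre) 9.764e-10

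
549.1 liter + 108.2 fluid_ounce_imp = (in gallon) 145.9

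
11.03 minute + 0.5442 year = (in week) 28.38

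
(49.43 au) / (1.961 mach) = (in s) 1.107e+10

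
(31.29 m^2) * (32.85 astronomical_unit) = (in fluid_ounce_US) 5.2e+18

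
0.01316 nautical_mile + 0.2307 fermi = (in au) 1.629e-10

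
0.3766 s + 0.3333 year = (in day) 121.7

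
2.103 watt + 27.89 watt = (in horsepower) 0.04022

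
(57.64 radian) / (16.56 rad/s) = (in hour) 0.0009669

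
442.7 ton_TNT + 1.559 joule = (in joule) 1.852e+12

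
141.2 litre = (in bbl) 0.8881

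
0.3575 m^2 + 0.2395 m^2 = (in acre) 0.0001475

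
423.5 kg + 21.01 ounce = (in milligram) 4.241e+08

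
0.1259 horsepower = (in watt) 93.88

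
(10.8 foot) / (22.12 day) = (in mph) 3.853e-06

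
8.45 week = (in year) 0.1621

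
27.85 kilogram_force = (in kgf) 27.85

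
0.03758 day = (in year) 0.000103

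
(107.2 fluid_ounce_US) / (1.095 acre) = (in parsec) 2.319e-23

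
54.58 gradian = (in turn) 0.1365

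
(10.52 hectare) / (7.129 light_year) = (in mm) 1.56e-09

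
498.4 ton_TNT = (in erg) 2.085e+19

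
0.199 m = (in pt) 564.1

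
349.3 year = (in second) 1.102e+10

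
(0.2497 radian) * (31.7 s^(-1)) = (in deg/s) 453.5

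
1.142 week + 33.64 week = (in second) 2.104e+07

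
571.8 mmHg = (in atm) 0.7524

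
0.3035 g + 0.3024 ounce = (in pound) 0.01957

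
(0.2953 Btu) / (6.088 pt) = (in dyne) 1.451e+10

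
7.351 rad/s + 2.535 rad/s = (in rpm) 94.4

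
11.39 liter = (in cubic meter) 0.01139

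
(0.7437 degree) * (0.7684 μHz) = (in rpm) 9.524e-08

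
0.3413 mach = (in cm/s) 1.162e+04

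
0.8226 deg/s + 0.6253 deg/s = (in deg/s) 1.448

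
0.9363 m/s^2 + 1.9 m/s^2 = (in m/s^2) 2.836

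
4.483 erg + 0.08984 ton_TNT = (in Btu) 3.563e+05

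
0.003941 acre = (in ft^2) 171.7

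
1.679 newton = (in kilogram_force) 0.1712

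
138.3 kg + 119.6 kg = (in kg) 257.9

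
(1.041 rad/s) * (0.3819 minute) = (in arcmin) 8.2e+04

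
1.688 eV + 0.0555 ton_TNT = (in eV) 1.449e+27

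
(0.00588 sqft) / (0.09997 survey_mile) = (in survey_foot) 1.114e-05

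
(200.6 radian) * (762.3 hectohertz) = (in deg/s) 8.762e+08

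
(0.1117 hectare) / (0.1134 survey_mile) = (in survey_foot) 20.08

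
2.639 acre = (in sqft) 1.15e+05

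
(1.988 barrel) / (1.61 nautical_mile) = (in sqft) 0.001141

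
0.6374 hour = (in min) 38.24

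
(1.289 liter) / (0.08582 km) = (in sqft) 0.0001617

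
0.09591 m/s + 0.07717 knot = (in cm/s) 13.56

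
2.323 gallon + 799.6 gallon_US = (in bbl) 19.09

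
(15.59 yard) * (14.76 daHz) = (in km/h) 7575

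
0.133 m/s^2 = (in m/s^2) 0.133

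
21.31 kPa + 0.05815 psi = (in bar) 0.2171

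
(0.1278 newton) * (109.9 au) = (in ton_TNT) 502.2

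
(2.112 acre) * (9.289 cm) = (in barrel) 4994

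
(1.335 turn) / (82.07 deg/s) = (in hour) 0.001627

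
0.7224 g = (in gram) 0.7224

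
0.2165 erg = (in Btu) 2.052e-11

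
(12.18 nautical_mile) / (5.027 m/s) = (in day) 0.05194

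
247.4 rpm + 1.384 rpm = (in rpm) 248.8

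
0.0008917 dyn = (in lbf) 2.005e-09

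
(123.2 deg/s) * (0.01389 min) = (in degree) 102.7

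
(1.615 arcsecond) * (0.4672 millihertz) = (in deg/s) 2.096e-07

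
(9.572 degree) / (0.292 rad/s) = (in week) 9.46e-07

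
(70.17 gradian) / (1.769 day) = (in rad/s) 7.212e-06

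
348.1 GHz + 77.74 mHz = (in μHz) 3.481e+17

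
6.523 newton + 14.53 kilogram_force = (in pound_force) 33.5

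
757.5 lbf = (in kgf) 343.6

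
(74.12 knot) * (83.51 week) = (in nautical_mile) 1.04e+06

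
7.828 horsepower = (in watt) 5837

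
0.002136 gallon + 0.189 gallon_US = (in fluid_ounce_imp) 25.46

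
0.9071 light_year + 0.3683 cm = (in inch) 3.379e+17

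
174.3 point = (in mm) 61.49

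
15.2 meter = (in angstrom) 1.52e+11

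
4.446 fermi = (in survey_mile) 2.763e-18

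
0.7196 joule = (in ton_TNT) 1.72e-10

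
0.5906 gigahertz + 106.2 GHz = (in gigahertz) 106.8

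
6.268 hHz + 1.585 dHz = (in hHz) 6.27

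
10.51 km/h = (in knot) 5.675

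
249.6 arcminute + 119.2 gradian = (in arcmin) 6686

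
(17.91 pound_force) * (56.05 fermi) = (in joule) 4.465e-12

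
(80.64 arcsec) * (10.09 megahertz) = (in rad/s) 3945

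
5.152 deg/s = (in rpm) 0.8587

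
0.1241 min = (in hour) 0.002068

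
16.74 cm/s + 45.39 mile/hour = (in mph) 45.76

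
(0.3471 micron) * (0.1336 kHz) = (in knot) 9.014e-05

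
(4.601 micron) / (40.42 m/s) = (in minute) 1.897e-09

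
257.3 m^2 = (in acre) 0.06358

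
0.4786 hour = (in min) 28.72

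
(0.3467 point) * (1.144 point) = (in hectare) 4.936e-12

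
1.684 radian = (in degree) 96.49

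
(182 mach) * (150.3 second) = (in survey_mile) 5788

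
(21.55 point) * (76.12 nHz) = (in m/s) 5.787e-10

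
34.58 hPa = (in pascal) 3458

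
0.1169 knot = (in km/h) 0.2165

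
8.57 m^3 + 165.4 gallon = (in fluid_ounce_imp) 3.237e+05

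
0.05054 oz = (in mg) 1433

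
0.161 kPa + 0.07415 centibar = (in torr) 1.764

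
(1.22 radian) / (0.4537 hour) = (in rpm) 0.007133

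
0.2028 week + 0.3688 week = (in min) 5762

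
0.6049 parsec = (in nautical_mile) 1.008e+13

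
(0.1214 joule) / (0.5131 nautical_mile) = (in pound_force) 2.872e-05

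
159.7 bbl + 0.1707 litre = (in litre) 2.539e+04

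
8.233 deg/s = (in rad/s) 0.1437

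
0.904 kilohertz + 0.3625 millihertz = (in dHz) 9040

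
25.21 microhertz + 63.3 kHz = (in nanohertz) 6.33e+13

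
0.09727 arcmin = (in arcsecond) 5.836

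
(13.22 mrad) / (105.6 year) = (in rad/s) 3.97e-12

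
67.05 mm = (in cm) 6.705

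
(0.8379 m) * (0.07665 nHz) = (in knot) 1.248e-10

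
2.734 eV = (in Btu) 4.152e-22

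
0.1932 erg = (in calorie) 4.618e-09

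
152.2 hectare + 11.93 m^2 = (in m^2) 1.522e+06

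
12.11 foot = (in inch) 145.3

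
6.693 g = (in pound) 0.01476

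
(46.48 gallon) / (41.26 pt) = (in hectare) 0.001209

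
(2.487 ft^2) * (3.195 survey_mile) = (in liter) 1.188e+06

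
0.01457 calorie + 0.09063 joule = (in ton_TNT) 3.623e-11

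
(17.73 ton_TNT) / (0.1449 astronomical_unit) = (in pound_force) 0.7693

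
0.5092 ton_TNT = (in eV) 1.33e+28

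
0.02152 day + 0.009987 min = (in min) 31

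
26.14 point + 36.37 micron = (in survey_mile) 5.753e-06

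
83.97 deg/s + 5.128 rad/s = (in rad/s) 6.594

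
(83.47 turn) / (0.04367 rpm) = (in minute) 1911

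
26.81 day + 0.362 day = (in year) 0.07444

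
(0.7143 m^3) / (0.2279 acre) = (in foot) 0.002541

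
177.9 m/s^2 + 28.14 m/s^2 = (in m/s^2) 206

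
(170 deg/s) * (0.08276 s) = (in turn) 0.03908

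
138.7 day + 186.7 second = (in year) 0.38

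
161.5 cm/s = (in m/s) 1.615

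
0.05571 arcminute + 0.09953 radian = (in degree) 5.704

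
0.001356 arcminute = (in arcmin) 0.001356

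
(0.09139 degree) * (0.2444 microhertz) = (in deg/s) 2.234e-08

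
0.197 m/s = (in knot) 0.3829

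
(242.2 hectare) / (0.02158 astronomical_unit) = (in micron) 750.2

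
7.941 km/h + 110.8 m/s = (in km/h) 406.8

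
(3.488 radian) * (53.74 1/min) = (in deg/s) 179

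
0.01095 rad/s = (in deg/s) 0.6274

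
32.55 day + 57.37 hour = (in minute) 5.031e+04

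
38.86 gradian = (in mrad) 610.4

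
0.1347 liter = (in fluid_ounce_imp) 4.741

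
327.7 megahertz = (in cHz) 3.277e+10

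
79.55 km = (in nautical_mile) 42.95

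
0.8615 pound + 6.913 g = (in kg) 0.3977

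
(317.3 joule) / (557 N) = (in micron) 5.697e+05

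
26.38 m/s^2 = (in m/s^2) 26.38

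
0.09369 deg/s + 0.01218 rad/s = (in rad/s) 0.01382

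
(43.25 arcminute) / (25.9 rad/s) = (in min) 8.096e-06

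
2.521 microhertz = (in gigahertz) 2.521e-15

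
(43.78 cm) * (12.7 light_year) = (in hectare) 5.26e+12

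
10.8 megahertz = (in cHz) 1.08e+09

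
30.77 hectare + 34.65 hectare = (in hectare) 65.42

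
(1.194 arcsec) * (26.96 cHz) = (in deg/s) 8.942e-05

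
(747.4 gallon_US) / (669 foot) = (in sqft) 0.1493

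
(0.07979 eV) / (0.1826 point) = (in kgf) 2.024e-17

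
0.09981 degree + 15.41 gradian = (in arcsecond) 5.029e+04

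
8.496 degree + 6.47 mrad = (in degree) 8.867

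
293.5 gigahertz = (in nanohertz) 2.935e+20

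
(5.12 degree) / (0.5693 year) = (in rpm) 4.753e-08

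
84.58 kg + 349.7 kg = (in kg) 434.3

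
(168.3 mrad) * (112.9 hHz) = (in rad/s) 1900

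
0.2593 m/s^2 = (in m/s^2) 0.2593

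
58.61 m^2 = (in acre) 0.01448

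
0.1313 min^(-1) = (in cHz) 0.2188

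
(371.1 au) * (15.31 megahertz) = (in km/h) 3.06e+21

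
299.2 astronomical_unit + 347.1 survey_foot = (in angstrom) 4.476e+23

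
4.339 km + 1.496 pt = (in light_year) 4.586e-13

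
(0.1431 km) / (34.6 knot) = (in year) 2.549e-07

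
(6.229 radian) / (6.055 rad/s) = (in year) 3.262e-08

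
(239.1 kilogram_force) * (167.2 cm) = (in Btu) 3.716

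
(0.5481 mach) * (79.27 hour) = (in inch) 2.097e+09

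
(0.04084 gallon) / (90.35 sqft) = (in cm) 0.001842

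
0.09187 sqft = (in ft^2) 0.09187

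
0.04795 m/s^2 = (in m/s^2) 0.04795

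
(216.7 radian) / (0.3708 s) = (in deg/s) 3.348e+04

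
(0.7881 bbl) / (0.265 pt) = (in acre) 0.3312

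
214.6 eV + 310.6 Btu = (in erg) 3.277e+12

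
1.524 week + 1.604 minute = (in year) 0.02923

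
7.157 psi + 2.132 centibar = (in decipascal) 5.148e+05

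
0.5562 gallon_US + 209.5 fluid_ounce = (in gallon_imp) 1.826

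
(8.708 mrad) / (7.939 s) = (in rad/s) 0.001097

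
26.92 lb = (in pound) 26.92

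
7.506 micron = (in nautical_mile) 4.053e-09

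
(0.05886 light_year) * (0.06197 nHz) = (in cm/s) 3.451e+06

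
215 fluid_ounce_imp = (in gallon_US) 1.614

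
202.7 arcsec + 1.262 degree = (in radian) 0.02301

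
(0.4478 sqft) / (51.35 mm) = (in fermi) 8.102e+14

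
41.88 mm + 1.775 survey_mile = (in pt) 8.098e+06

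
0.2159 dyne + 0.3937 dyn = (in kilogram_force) 6.216e-07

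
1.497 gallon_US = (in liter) 5.667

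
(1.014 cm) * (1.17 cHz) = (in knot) 0.0002306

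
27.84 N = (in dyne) 2.784e+06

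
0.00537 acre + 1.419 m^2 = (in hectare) 0.002315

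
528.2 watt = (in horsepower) 0.7083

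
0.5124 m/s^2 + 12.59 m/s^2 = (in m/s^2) 13.1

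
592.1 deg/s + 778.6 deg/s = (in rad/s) 23.92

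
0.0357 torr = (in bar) 4.76e-05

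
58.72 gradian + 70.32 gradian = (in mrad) 2027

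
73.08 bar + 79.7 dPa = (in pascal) 7.308e+06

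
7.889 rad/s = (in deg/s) 452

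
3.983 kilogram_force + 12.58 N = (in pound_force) 11.61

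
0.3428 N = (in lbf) 0.07706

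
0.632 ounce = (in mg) 1.792e+04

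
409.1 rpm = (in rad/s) 42.84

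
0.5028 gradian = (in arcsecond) 1629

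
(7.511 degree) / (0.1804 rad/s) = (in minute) 0.01211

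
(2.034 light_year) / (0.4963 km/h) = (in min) 2.326e+15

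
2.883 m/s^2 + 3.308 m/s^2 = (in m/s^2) 6.191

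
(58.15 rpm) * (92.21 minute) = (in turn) 5362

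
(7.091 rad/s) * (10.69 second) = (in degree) 4343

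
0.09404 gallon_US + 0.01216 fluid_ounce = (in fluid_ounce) 12.05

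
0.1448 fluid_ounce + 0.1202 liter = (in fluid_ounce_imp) 4.381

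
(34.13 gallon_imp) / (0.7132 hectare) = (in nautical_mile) 1.175e-08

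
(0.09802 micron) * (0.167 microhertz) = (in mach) 4.807e-17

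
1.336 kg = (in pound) 2.945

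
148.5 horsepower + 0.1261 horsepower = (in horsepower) 148.6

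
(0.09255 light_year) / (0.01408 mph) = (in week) 2.3e+11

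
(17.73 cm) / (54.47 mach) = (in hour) 2.655e-09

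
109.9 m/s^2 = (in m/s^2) 109.9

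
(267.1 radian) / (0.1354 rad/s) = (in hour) 0.548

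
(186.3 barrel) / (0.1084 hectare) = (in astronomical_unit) 1.827e-13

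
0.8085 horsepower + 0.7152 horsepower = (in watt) 1136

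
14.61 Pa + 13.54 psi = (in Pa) 9.337e+04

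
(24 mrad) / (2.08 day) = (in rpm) 1.275e-06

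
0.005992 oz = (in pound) 0.0003745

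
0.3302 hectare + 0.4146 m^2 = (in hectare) 0.3302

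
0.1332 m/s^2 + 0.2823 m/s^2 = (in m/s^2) 0.4155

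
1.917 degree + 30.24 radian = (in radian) 30.27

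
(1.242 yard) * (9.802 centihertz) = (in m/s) 0.1113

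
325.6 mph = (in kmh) 524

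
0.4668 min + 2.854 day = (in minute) 4110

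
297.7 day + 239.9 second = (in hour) 7145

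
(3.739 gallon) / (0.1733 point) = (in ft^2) 2492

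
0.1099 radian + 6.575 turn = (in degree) 2373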